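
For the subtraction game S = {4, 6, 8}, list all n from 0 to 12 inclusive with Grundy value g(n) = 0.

Compute g(0), g(1), … for moves {4, 6, 8}:
g(0) = mex{} = 0
g(1) = mex{} = 0
g(2) = mex{} = 0
g(3) = mex{} = 0
g(4) = mex{0} = 1
g(5) = mex{0} = 1
g(6) = mex{0} = 1
g(7) = mex{0} = 1
g(8) = mex{0,1} = 2
g(9) = mex{0,1} = 2
g(10) = mex{0,1} = 2
g(11) = mex{0,1} = 2
g(12) = mex{1,2} = 0
The P-positions (g = 0) in 0..12 are 0, 1, 2, 3, 12.

0, 1, 2, 3, 12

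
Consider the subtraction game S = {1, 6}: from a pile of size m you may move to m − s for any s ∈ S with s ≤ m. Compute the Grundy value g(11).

0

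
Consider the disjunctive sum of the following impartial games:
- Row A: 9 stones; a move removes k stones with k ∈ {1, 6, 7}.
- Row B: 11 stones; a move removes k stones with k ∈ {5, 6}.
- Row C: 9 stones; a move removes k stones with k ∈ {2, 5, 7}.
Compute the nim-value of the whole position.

Build the Grundy sequence for row A with g(k) = mex{g(k−s) : s ∈ {1, 6, 7}, s ≤ k}:
g(0) = mex{} = 0
g(1) = mex{0} = 1
g(2) = mex{1} = 0
g(3) = mex{0} = 1
g(4) = mex{1} = 0
g(5) = mex{0} = 1
g(6) = mex{0,1} = 2
g(7) = mex{0,1,2} = 3
g(8) = mex{0,1,3} = 2
g(9) = mex{0,1,2} = 3
So g(9) = 3.
For row B, compute g(0), g(1), … with moves {5, 6}:
g(0) = mex{} = 0
g(1) = mex{} = 0
g(2) = mex{} = 0
g(3) = mex{} = 0
g(4) = mex{} = 0
g(5) = mex{0} = 1
g(6) = mex{0} = 1
g(7) = mex{0} = 1
g(8) = mex{0} = 1
g(9) = mex{0} = 1
g(10) = mex{0,1} = 2
g(11) = mex{1} = 0
So g(11) = 0.
For row C, compute g(0), g(1), … with moves {2, 5, 7}:
g(0) = mex{} = 0
g(1) = mex{} = 0
g(2) = mex{0} = 1
g(3) = mex{0} = 1
g(4) = mex{1} = 0
g(5) = mex{0,1} = 2
g(6) = mex{0} = 1
g(7) = mex{0,1,2} = 3
g(8) = mex{0,1} = 2
g(9) = mex{0,1,3} = 2
So g(9) = 2.
The value of a disjunctive sum is the nim-sum of the parts.
Combined value = 3 ⊕ 0 ⊕ 2 = 1.

1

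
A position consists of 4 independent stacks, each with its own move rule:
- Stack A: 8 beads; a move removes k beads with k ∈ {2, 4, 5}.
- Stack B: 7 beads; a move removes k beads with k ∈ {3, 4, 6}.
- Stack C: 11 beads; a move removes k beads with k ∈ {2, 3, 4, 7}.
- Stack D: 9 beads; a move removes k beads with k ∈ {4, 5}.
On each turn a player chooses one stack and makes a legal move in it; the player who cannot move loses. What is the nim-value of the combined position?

2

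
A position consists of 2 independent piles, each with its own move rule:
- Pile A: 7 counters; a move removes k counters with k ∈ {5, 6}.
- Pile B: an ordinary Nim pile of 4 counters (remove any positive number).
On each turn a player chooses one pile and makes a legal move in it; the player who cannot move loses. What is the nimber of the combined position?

For pile A, compute g(0), g(1), … with moves {5, 6}:
g(0) = mex{} = 0
g(1) = mex{} = 0
g(2) = mex{} = 0
g(3) = mex{} = 0
g(4) = mex{} = 0
g(5) = mex{0} = 1
g(6) = mex{0} = 1
g(7) = mex{0} = 1
So g(7) = 1.
Pile B is a plain Nim pile of size 4, so its Grundy value is 4.
By the Sprague-Grundy theorem, the Grundy value of a sum of independent games is the XOR of the component values.
Combined value = 1 XOR 4 = 5.

5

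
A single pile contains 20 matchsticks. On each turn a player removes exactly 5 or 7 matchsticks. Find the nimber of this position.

1

Compute g(0), g(1), … for moves {5, 7}:
k:     0  1  2  3  4  5  6  7  8  9 10 11 12 13 14 15 16 17 18 19 20
g(k):  0  0  0  0  0  1  1  1  1  1  2  2  0  0  0  0  0  1  1  1  1
So g(20) = 1.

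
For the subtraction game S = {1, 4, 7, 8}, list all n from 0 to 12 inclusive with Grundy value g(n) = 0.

0, 2, 5, 11

Build the Grundy sequence with g(k) = mex{g(k−s) : s ∈ {1, 4, 7, 8}, s ≤ k}:
k:     0  1  2  3  4  5  6  7  8  9 10 11 12
g(k):  0  1  0  1  2  0  1  2  3  2  3  0  1
The P-positions (g = 0) in 0..12 are 0, 2, 5, 11.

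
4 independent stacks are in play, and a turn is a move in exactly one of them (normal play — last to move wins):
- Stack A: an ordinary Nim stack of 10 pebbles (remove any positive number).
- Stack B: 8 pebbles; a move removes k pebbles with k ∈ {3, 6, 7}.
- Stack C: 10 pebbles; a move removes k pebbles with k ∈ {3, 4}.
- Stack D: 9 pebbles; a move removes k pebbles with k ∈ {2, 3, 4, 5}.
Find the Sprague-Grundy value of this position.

Stack A is a plain Nim stack of size 10, so its Grundy value is 10.
Build the Grundy sequence for stack B with g(k) = mex{g(k−s) : s ∈ {3, 6, 7}, s ≤ k}:
g(0) = mex{} = 0
g(1) = mex{} = 0
g(2) = mex{} = 0
g(3) = mex{0} = 1
g(4) = mex{0} = 1
g(5) = mex{0} = 1
g(6) = mex{0,1} = 2
g(7) = mex{0,1} = 2
g(8) = mex{0,1} = 2
So g(8) = 2.
Build the Grundy sequence for stack C with g(k) = mex{g(k−s) : s ∈ {3, 4}, s ≤ k}:
g(0) = mex{} = 0
g(1) = mex{} = 0
g(2) = mex{} = 0
g(3) = mex{0} = 1
g(4) = mex{0} = 1
g(5) = mex{0} = 1
g(6) = mex{0,1} = 2
g(7) = mex{1} = 0
g(8) = mex{1} = 0
g(9) = mex{1,2} = 0
g(10) = mex{0,2} = 1
So g(10) = 1.
For stack D, compute g(0), g(1), … with moves {2, 3, 4, 5}:
g(0) = mex{} = 0
g(1) = mex{} = 0
g(2) = mex{0} = 1
g(3) = mex{0} = 1
g(4) = mex{0,1} = 2
g(5) = mex{0,1} = 2
g(6) = mex{0,1,2} = 3
g(7) = mex{1,2} = 0
g(8) = mex{1,2,3} = 0
g(9) = mex{0,2,3} = 1
So g(9) = 1.
By the Sprague-Grundy theorem, the Grundy value of a sum of independent games is the XOR of the component values.
Combined value = 10 ⊕ 2 ⊕ 1 ⊕ 1 = 8.

8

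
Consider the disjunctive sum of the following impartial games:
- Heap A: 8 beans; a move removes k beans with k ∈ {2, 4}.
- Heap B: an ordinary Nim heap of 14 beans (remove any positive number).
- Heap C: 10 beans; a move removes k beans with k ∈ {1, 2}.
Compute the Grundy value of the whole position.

14

Build the Grundy sequence for heap A with g(k) = mex{g(k−s) : s ∈ {2, 4}, s ≤ k}:
k:     0  1  2  3  4  5  6  7  8
g(k):  0  0  1  1  2  2  0  0  1
So g(8) = 1.
Heap B is a plain Nim heap of size 14, so its Grundy value is 14.
Build the Grundy sequence for heap C with g(k) = mex{g(k−s) : s ∈ {1, 2}, s ≤ k}:
k:     0  1  2  3  4  5  6  7  8  9 10
g(k):  0  1  2  0  1  2  0  1  2  0  1
So g(10) = 1.
By the Sprague-Grundy theorem, the Grundy value of a sum of independent games is the XOR of the component values.
Combined value = 1 ⊕ 14 ⊕ 1 = 14.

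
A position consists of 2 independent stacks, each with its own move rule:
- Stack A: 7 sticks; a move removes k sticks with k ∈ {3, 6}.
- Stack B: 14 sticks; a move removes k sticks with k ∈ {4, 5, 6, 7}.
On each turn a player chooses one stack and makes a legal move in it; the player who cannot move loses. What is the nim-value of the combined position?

Build the Grundy sequence for stack A with g(k) = mex{g(k−s) : s ∈ {3, 6}, s ≤ k}:
g(0) = mex{} = 0
g(1) = mex{} = 0
g(2) = mex{} = 0
g(3) = mex{0} = 1
g(4) = mex{0} = 1
g(5) = mex{0} = 1
g(6) = mex{0,1} = 2
g(7) = mex{0,1} = 2
So g(7) = 2.
For stack B, compute g(0), g(1), … with moves {4, 5, 6, 7}:
k:     0  1  2  3  4  5  6  7  8  9 10 11 12 13 14
g(k):  0  0  0  0  1  1  1  1  2  2  2  0  0  0  0
So g(14) = 0.
The value of a disjunctive sum is the nim-sum of the parts.
Combined value = 2 XOR 0 = 2.

2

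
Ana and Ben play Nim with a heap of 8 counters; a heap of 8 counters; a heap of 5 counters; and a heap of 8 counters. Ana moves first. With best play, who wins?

Write each in binary and XOR column by column:
  1000  (8)
  1000  (8)
  0101  (5)
  1000  (8)
  ----
  1101  (13)
The nim-sum is 13 ≠ 0, so this is an N-position: the player to move can win; Ana has a winning move.

Ana wins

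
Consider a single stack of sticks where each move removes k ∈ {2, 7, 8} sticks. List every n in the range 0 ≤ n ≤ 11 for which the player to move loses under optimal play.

Compute g(0), g(1), … for moves {2, 7, 8}:
k:     0  1  2  3  4  5  6  7  8  9 10 11
g(k):  0  0  1  1  0  0  1  1  2  2  0  3
The P-positions (g = 0) in 0..11 are 0, 1, 4, 5, 10.

0, 1, 4, 5, 10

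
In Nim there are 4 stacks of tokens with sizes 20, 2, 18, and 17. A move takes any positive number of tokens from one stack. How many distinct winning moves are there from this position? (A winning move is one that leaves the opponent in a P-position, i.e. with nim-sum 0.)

Write each in binary and XOR column by column:
  10100  (20)
  00010  (2)
  10010  (18)
  10001  (17)
  -----
  10101  (21)
The overall nim-sum is X = 21. A stack of size p has a winning move iff p XOR X < p (reduce it to p XOR X).
  20: 20 XOR 21 = 1 < 20 — winning move (to 1).
  2: 2 XOR 21 = 23 ≥ 2 — no move.
  18: 18 XOR 21 = 7 < 18 — winning move (to 7).
  17: 17 XOR 21 = 4 < 17 — winning move (to 4).
That gives 3 winning moves.

3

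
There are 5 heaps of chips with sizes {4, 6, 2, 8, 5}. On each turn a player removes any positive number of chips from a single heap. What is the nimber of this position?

13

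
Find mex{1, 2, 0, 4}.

The values 0, 1, 2 are all present; 3 is the first non-negative integer missing from the set.

3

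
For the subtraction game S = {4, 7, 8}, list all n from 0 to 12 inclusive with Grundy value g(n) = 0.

0, 1, 2, 3, 12

Build the Grundy sequence with g(k) = mex{g(k−s) : s ∈ {4, 7, 8}, s ≤ k}:
k:     0  1  2  3  4  5  6  7  8  9 10 11 12
g(k):  0  0  0  0  1  1  1  1  2  2  2  2  0
The P-positions (g = 0) in 0..12 are 0, 1, 2, 3, 12.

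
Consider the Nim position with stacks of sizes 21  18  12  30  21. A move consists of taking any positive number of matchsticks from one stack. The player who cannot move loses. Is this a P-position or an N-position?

Compute the nim-sum pairwise:
21 ⊕ 18 = 7
7 ⊕ 12 = 11
11 ⊕ 30 = 21
21 ⊕ 21 = 0
The nim-sum is 0, so this is a P-position: the player to move is in a losing position under optimal play.

P-position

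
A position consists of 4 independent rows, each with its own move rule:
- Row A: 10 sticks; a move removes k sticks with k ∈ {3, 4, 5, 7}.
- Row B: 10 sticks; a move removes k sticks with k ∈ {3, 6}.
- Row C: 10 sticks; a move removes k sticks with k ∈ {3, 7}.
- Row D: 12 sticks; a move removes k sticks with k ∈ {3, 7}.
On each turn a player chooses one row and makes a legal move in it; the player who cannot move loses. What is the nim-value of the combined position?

0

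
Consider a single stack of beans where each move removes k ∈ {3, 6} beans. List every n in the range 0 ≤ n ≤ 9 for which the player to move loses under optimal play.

0, 1, 2, 9

Grundy values for subtraction set {3, 6}:
g(0) = mex{} = 0
g(1) = mex{} = 0
g(2) = mex{} = 0
g(3) = mex{0} = 1
g(4) = mex{0} = 1
g(5) = mex{0} = 1
g(6) = mex{0,1} = 2
g(7) = mex{0,1} = 2
g(8) = mex{0,1} = 2
g(9) = mex{1,2} = 0
The P-positions (g = 0) in 0..9 are 0, 1, 2, 9.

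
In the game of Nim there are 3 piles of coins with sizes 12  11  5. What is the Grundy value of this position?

2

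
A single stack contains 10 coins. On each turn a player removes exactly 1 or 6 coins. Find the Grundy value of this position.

1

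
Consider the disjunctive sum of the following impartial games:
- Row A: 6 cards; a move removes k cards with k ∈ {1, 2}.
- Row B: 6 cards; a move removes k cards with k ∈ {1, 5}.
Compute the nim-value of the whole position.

For row A, compute g(0), g(1), … with moves {1, 2}:
k:     0  1  2  3  4  5  6
g(k):  0  1  2  0  1  2  0
So g(6) = 0.
Grundy values for row B (subtraction set {1, 5}):
g(0) = mex{} = 0
g(1) = mex{0} = 1
g(2) = mex{1} = 0
g(3) = mex{0} = 1
g(4) = mex{1} = 0
g(5) = mex{0} = 1
g(6) = mex{1} = 0
So g(6) = 0.
By the Sprague-Grundy theorem, the Grundy value of a sum of independent games is the XOR of the component values.
Combined value = 0 XOR 0 = 0.

0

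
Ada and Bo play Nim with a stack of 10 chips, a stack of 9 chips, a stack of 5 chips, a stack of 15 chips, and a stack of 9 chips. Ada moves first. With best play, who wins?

Compute the nim-sum pairwise:
10 ⊕ 9 = 3
3 ⊕ 5 = 6
6 ⊕ 15 = 9
9 ⊕ 9 = 0
The nim-sum is 0, so this is a P-position: the player to move is in a losing position under optimal play; Ada is about to move from it and so loses — Bo wins.

Bo wins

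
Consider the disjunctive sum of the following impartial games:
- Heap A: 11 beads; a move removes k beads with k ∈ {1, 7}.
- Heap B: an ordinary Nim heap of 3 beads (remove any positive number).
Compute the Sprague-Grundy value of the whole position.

2

Grundy values for heap A (subtraction set {1, 7}):
g(0) = mex{} = 0
g(1) = mex{0} = 1
g(2) = mex{1} = 0
g(3) = mex{0} = 1
g(4) = mex{1} = 0
g(5) = mex{0} = 1
g(6) = mex{1} = 0
g(7) = mex{0} = 1
g(8) = mex{1} = 0
g(9) = mex{0} = 1
g(10) = mex{1} = 0
g(11) = mex{0} = 1
So g(11) = 1.
Heap B is a plain Nim heap of size 3, so its Grundy value is 3.
The value of a disjunctive sum is the nim-sum of the parts.
Combined value = 1 ⊕ 3 = 2.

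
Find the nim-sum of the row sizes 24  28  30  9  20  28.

Nim-sum: 24 ⊕ 28 ⊕ 30 ⊕ 9 ⊕ 20 ⊕ 28 = 27.

27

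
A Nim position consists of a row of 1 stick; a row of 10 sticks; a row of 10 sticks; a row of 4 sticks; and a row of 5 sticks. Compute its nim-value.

Nim-sum: 1 XOR 10 XOR 10 XOR 4 XOR 5 = 0.

0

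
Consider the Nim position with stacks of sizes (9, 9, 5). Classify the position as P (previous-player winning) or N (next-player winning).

N-position

Compute the nim-sum pairwise:
9 ⊕ 9 = 0
0 ⊕ 5 = 5
The nim-sum is 5 ≠ 0, so this is an N-position: the player to move can win.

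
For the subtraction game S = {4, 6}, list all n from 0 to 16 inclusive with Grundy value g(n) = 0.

0, 1, 2, 3, 10, 11, 12, 13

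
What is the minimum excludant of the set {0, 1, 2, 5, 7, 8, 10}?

3

The values 0, 1, 2 are all present; 3 is the first non-negative integer missing from the set.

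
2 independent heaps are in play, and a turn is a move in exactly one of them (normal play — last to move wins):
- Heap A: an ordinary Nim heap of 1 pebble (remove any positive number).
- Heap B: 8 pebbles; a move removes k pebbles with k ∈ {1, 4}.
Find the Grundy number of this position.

Heap A is a plain Nim heap of size 1, so its Grundy value is 1.
Build the Grundy sequence for heap B with g(k) = mex{g(k−s) : s ∈ {1, 4}, s ≤ k}:
g(0) = mex{} = 0
g(1) = mex{0} = 1
g(2) = mex{1} = 0
g(3) = mex{0} = 1
g(4) = mex{0,1} = 2
g(5) = mex{1,2} = 0
g(6) = mex{0} = 1
g(7) = mex{1} = 0
g(8) = mex{0,2} = 1
So g(8) = 1.
The value of a disjunctive sum is the nim-sum of the parts.
Combined value = 1 ⊕ 1 = 0.

0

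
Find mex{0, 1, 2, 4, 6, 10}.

The values 0, 1, 2 are all present; 3 is the first non-negative integer missing from the set.

3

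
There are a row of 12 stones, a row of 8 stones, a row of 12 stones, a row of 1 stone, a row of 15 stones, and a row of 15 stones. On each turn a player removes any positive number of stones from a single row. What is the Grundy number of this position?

9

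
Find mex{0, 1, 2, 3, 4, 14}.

5

The values 0, 1, 2, 3, 4 are all present; 5 is the first non-negative integer missing from the set.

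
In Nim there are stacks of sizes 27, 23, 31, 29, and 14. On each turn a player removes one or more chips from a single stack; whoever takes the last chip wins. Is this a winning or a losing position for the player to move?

Nim-sum: 27 ^ 23 ^ 31 ^ 29 ^ 14 = 0.
The nim-sum is 0, so this is a P-position: the player to move is in a losing position under optimal play.

Losing position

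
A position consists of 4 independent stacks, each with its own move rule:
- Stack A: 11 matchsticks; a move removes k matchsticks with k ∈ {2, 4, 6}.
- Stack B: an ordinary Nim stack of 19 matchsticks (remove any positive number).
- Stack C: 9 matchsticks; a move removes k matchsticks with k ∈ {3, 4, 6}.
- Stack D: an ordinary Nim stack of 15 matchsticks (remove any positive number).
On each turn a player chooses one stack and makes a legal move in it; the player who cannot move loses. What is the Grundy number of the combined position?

29

Grundy values for stack A (subtraction set {2, 4, 6}):
k:     0  1  2  3  4  5  6  7  8  9 10 11
g(k):  0  0  1  1  2  2  3  3  0  0  1  1
So g(11) = 1.
Stack B is a plain Nim stack of size 19, so its Grundy value is 19.
Grundy values for stack C (subtraction set {3, 4, 6}):
k:     0  1  2  3  4  5  6  7  8  9
g(k):  0  0  0  1  1  1  2  2  2  0
So g(9) = 0.
Stack D is a plain Nim stack of size 15, so its Grundy value is 15.
The value of a disjunctive sum is the nim-sum of the parts.
Combined value = 1 ⊕ 19 ⊕ 0 ⊕ 15 = 29.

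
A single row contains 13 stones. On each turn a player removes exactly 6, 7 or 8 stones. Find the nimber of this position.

2

Grundy values for subtraction set {6, 7, 8}:
k:     0  1  2  3  4  5  6  7  8  9 10 11 12 13
g(k):  0  0  0  0  0  0  1  1  1  1  1  1  2  2
So g(13) = 2.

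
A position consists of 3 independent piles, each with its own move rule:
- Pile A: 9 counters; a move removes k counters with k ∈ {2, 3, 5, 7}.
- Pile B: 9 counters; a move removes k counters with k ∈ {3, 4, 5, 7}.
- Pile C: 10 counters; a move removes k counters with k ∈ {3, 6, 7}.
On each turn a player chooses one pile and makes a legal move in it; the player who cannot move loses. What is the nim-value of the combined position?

For pile A, compute g(0), g(1), … with moves {2, 3, 5, 7}:
k:     0  1  2  3  4  5  6  7  8  9
g(k):  0  0  1  1  2  2  3  3  4  0
So g(9) = 0.
Build the Grundy sequence for pile B with g(k) = mex{g(k−s) : s ∈ {3, 4, 5, 7}, s ≤ k}:
g(0) = mex{} = 0
g(1) = mex{} = 0
g(2) = mex{} = 0
g(3) = mex{0} = 1
g(4) = mex{0} = 1
g(5) = mex{0} = 1
g(6) = mex{0,1} = 2
g(7) = mex{0,1} = 2
g(8) = mex{0,1} = 2
g(9) = mex{0,1,2} = 3
So g(9) = 3.
For pile C, compute g(0), g(1), … with moves {3, 6, 7}:
g(0) = mex{} = 0
g(1) = mex{} = 0
g(2) = mex{} = 0
g(3) = mex{0} = 1
g(4) = mex{0} = 1
g(5) = mex{0} = 1
g(6) = mex{0,1} = 2
g(7) = mex{0,1} = 2
g(8) = mex{0,1} = 2
g(9) = mex{0,1,2} = 3
g(10) = mex{1,2} = 0
So g(10) = 0.
The value of a disjunctive sum is the nim-sum of the parts.
Combined value = 0 XOR 3 XOR 0 = 3.

3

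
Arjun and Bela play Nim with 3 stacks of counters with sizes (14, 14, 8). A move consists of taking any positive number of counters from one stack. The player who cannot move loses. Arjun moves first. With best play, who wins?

Arjun wins

Compute the nim-sum pairwise:
14 ⊕ 14 = 0
0 ⊕ 8 = 8
The nim-sum is 8 ≠ 0, so this is an N-position: the player to move can win; Arjun has a winning move.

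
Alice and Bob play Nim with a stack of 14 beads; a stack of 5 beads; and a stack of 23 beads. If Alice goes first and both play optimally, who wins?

Nim-sum: 14 XOR 5 XOR 23 = 28.
The nim-sum is 28 ≠ 0, so this is an N-position: the player to move can win; Alice has a winning move.

Alice wins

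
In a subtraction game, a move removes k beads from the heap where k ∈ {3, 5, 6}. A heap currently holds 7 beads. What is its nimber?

Compute g(0), g(1), … for moves {3, 5, 6}:
k:     0  1  2  3  4  5  6  7
g(k):  0  0  0  1  1  1  2  2
So g(7) = 2.

2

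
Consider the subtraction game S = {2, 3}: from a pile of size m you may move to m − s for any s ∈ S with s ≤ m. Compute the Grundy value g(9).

Compute g(0), g(1), … for moves {2, 3}:
g(0) = mex{} = 0
g(1) = mex{} = 0
g(2) = mex{0} = 1
g(3) = mex{0} = 1
g(4) = mex{0,1} = 2
g(5) = mex{1} = 0
g(6) = mex{1,2} = 0
g(7) = mex{0,2} = 1
g(8) = mex{0} = 1
g(9) = mex{0,1} = 2
So g(9) = 2.

2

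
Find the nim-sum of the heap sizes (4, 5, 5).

4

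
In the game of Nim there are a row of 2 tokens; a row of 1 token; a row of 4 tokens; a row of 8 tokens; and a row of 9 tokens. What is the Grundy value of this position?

Nim-sum: 2 ^ 1 ^ 4 ^ 8 ^ 9 = 6.

6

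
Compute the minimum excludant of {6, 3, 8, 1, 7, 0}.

2

The values 0, 1 are all present; 2 is the first non-negative integer missing from the set.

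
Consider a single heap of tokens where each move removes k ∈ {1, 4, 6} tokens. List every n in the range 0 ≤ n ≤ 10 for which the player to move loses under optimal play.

0, 2, 5, 7, 10

Compute g(0), g(1), … for moves {1, 4, 6}:
g(0) = mex{} = 0
g(1) = mex{0} = 1
g(2) = mex{1} = 0
g(3) = mex{0} = 1
g(4) = mex{0,1} = 2
g(5) = mex{1,2} = 0
g(6) = mex{0} = 1
g(7) = mex{1} = 0
g(8) = mex{0,2} = 1
g(9) = mex{0,1} = 2
g(10) = mex{1,2} = 0
The P-positions (g = 0) in 0..10 are 0, 2, 5, 7, 10.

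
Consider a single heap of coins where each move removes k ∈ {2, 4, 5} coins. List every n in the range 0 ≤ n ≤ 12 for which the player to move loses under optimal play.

0, 1, 7, 8

Compute g(0), g(1), … for moves {2, 4, 5}:
g(0) = mex{} = 0
g(1) = mex{} = 0
g(2) = mex{0} = 1
g(3) = mex{0} = 1
g(4) = mex{0,1} = 2
g(5) = mex{0,1} = 2
g(6) = mex{0,1,2} = 3
g(7) = mex{1,2} = 0
g(8) = mex{1,2,3} = 0
g(9) = mex{0,2} = 1
g(10) = mex{0,2,3} = 1
g(11) = mex{0,1,3} = 2
g(12) = mex{0,1} = 2
The P-positions (g = 0) in 0..12 are 0, 1, 7, 8.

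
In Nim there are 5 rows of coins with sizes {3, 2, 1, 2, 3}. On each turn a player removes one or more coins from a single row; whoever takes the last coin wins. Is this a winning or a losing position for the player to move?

Winning position

Compute the nim-sum pairwise:
3 ^ 2 = 1
1 ^ 1 = 0
0 ^ 2 = 2
2 ^ 3 = 1
The nim-sum is 1 ≠ 0, so this is an N-position: the player to move can win.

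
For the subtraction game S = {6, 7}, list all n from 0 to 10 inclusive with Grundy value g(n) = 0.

0, 1, 2, 3, 4, 5

Grundy values for subtraction set {6, 7}:
g(0) = mex{} = 0
g(1) = mex{} = 0
g(2) = mex{} = 0
g(3) = mex{} = 0
g(4) = mex{} = 0
g(5) = mex{} = 0
g(6) = mex{0} = 1
g(7) = mex{0} = 1
g(8) = mex{0} = 1
g(9) = mex{0} = 1
g(10) = mex{0} = 1
The P-positions (g = 0) in 0..10 are 0, 1, 2, 3, 4, 5.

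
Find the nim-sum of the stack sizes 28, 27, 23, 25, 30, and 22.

Nim-sum: 28 ⊕ 27 ⊕ 23 ⊕ 25 ⊕ 30 ⊕ 22 = 1.

1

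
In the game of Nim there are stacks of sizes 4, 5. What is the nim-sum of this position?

1

Compute the nim-sum pairwise:
4 ⊕ 5 = 1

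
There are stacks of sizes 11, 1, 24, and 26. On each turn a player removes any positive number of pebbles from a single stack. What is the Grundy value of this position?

8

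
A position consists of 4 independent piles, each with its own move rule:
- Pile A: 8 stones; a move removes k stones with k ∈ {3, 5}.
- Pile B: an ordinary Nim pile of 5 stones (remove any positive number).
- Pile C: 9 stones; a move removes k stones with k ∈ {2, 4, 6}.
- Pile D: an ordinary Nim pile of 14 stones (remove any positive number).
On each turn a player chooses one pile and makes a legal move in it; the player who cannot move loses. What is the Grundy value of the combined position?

11

Build the Grundy sequence for pile A with g(k) = mex{g(k−s) : s ∈ {3, 5}, s ≤ k}:
k:     0  1  2  3  4  5  6  7  8
g(k):  0  0  0  1  1  1  2  2  0
So g(8) = 0.
Pile B is a plain Nim pile of size 5, so its Grundy value is 5.
Grundy values for pile C (subtraction set {2, 4, 6}):
g(0) = mex{} = 0
g(1) = mex{} = 0
g(2) = mex{0} = 1
g(3) = mex{0} = 1
g(4) = mex{0,1} = 2
g(5) = mex{0,1} = 2
g(6) = mex{0,1,2} = 3
g(7) = mex{0,1,2} = 3
g(8) = mex{1,2,3} = 0
g(9) = mex{1,2,3} = 0
So g(9) = 0.
Pile D is a plain Nim pile of size 14, so its Grundy value is 14.
By the Sprague-Grundy theorem, the Grundy value of a sum of independent games is the XOR of the component values.
Combined value = 0 XOR 5 XOR 0 XOR 14 = 11.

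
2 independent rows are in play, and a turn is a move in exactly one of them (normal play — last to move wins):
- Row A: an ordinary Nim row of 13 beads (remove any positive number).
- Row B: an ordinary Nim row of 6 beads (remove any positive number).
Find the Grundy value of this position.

Row A is a plain Nim row of size 13, so its Grundy value is 13.
Row B is a plain Nim row of size 6, so its Grundy value is 6.
The value of a disjunctive sum is the nim-sum of the parts.
Combined value = 13 XOR 6 = 11.

11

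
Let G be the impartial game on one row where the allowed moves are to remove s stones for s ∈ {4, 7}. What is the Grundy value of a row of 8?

2

Compute g(0), g(1), … for moves {4, 7}:
g(0) = mex{} = 0
g(1) = mex{} = 0
g(2) = mex{} = 0
g(3) = mex{} = 0
g(4) = mex{0} = 1
g(5) = mex{0} = 1
g(6) = mex{0} = 1
g(7) = mex{0} = 1
g(8) = mex{0,1} = 2
So g(8) = 2.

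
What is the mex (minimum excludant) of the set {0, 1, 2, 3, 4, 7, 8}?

5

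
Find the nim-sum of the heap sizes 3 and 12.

15

Nim-sum: 3 ^ 12 = 15.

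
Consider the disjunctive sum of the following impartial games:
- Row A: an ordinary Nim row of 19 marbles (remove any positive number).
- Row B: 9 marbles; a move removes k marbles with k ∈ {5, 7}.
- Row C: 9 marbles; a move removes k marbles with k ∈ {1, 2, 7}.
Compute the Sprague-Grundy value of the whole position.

Row A is a plain Nim row of size 19, so its Grundy value is 19.
Build the Grundy sequence for row B with g(k) = mex{g(k−s) : s ∈ {5, 7}, s ≤ k}:
g(0) = mex{} = 0
g(1) = mex{} = 0
g(2) = mex{} = 0
g(3) = mex{} = 0
g(4) = mex{} = 0
g(5) = mex{0} = 1
g(6) = mex{0} = 1
g(7) = mex{0} = 1
g(8) = mex{0} = 1
g(9) = mex{0} = 1
So g(9) = 1.
For row C, compute g(0), g(1), … with moves {1, 2, 7}:
k:     0  1  2  3  4  5  6  7  8  9
g(k):  0  1  2  0  1  2  0  1  2  0
So g(9) = 0.
By the Sprague-Grundy theorem, the Grundy value of a sum of independent games is the XOR of the component values.
Combined value = 19 ⊕ 1 ⊕ 0 = 18.

18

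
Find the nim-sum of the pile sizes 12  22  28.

6

Compute the nim-sum pairwise:
12 ⊕ 22 = 26
26 ⊕ 28 = 6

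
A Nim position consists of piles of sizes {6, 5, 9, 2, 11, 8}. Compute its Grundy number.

11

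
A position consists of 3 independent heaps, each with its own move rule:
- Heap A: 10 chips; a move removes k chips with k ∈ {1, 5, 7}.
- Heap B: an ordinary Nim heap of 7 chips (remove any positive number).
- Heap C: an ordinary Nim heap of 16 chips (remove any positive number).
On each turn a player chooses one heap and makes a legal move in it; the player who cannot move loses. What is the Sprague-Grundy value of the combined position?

Grundy values for heap A (subtraction set {1, 5, 7}):
k:     0  1  2  3  4  5  6  7  8  9 10
g(k):  0  1  0  1  0  1  0  1  0  1  0
So g(10) = 0.
Heap B is a plain Nim heap of size 7, so its Grundy value is 7.
Heap C is a plain Nim heap of size 16, so its Grundy value is 16.
The value of a disjunctive sum is the nim-sum of the parts.
Combined value = 0 ⊕ 7 ⊕ 16 = 23.

23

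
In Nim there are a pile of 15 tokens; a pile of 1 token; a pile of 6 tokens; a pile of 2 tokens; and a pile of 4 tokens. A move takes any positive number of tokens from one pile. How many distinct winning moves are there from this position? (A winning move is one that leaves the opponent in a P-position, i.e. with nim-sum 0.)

Write each in binary and XOR column by column:
  1111  (15)
  0001  (1)
  0110  (6)
  0010  (2)
  0100  (4)
  ----
  1110  (14)
The overall nim-sum is X = 14. A pile of size p has a winning move iff p XOR X < p (reduce it to p XOR X).
  15: 15 XOR 14 = 1 < 15 — winning move (to 1).
  1: 1 XOR 14 = 15 ≥ 1 — no move.
  6: 6 XOR 14 = 8 ≥ 6 — no move.
  2: 2 XOR 14 = 12 ≥ 2 — no move.
  4: 4 XOR 14 = 10 ≥ 4 — no move.
That gives 1 winning move.

1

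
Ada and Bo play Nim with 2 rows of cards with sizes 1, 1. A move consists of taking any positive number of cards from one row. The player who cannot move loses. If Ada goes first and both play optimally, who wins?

Compute the nim-sum pairwise:
1 ⊕ 1 = 0
The nim-sum is 0, so this is a P-position: the player to move is in a losing position under optimal play; Ada is about to move from it and so loses — Bo wins.

Bo wins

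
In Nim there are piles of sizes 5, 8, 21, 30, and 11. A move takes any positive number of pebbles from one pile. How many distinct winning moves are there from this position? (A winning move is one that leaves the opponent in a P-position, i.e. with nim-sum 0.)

3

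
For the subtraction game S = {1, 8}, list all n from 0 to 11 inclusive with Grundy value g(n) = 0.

0, 2, 4, 6, 9, 11

Compute g(0), g(1), … for moves {1, 8}:
k:     0  1  2  3  4  5  6  7  8  9 10 11
g(k):  0  1  0  1  0  1  0  1  2  0  1  0
The P-positions (g = 0) in 0..11 are 0, 2, 4, 6, 9, 11.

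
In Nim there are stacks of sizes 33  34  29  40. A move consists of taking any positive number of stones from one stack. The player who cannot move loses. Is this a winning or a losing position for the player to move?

Winning position

In binary:
  100001  (33)
  100010  (34)
  011101  (29)
  101000  (40)
  ------
  110110  (54)
The nim-sum is 54 ≠ 0, so this is an N-position: the player to move can win.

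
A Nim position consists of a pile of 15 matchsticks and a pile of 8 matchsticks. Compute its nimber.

Write each in binary and XOR column by column:
  1111  (15)
  1000  (8)
  ----
  0111  (7)

7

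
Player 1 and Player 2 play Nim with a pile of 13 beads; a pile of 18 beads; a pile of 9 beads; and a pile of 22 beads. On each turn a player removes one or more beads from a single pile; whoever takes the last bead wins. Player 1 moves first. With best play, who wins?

Player 2 wins

In binary:
  01101  (13)
  10010  (18)
  01001  (9)
  10110  (22)
  -----
  00000  (0)
The nim-sum is 0, so this is a P-position: the player to move is in a losing position under optimal play; Player 1 is about to move from it and so loses — Player 2 wins.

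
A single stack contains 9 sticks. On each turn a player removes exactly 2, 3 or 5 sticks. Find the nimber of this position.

Grundy values for subtraction set {2, 3, 5}:
g(0) = mex{} = 0
g(1) = mex{} = 0
g(2) = mex{0} = 1
g(3) = mex{0} = 1
g(4) = mex{0,1} = 2
g(5) = mex{0,1} = 2
g(6) = mex{0,1,2} = 3
g(7) = mex{1,2} = 0
g(8) = mex{1,2,3} = 0
g(9) = mex{0,2,3} = 1
So g(9) = 1.

1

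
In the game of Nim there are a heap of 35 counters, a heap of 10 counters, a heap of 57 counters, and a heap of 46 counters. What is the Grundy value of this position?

62

Write each in binary and XOR column by column:
  100011  (35)
  001010  (10)
  111001  (57)
  101110  (46)
  ------
  111110  (62)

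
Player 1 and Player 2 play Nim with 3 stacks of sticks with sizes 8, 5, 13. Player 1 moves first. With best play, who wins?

Player 2 wins

Bitwise XOR of the heap sizes:
  1000  (8)
  0101  (5)
  1101  (13)
  ----
  0000  (0)
The nim-sum is 0, so this is a P-position: the player to move is in a losing position under optimal play; Player 1 is about to move from it and so loses — Player 2 wins.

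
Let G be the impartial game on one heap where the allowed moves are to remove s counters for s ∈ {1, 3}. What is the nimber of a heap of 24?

0

Compute g(0), g(1), … for moves {1, 3}:
k:     0  1  2  3  4  5  6  7  8  9 10 11 12 13 14 15 16 17 18 19 20 21 22 23 24
g(k):  0  1  0  1  0  1  0  1  0  1  0  1  0  1  0  1  0  1  0  1  0  1  0  1  0
So g(24) = 0.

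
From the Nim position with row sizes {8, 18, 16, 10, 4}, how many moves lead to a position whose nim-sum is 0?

1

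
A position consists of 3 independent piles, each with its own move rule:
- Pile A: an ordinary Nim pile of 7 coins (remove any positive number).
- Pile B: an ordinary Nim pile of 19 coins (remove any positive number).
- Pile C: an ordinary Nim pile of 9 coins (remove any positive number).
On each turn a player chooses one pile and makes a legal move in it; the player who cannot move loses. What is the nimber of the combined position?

29

Pile A is a plain Nim pile of size 7, so its Grundy value is 7.
Pile B is a plain Nim pile of size 19, so its Grundy value is 19.
Pile C is a plain Nim pile of size 9, so its Grundy value is 9.
The value of a disjunctive sum is the nim-sum of the parts.
Combined value = 7 XOR 19 XOR 9 = 29.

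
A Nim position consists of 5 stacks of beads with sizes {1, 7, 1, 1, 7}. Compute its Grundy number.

In binary:
  001  (1)
  111  (7)
  001  (1)
  001  (1)
  111  (7)
  ---
  001  (1)

1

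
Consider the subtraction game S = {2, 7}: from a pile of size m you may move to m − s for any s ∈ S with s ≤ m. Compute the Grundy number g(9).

0

Grundy values for subtraction set {2, 7}:
g(0) = mex{} = 0
g(1) = mex{} = 0
g(2) = mex{0} = 1
g(3) = mex{0} = 1
g(4) = mex{1} = 0
g(5) = mex{1} = 0
g(6) = mex{0} = 1
g(7) = mex{0} = 1
g(8) = mex{0,1} = 2
g(9) = mex{1} = 0
So g(9) = 0.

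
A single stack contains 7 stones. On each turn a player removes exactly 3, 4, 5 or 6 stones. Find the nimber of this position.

2

Grundy values for subtraction set {3, 4, 5, 6}:
g(0) = mex{} = 0
g(1) = mex{} = 0
g(2) = mex{} = 0
g(3) = mex{0} = 1
g(4) = mex{0} = 1
g(5) = mex{0} = 1
g(6) = mex{0,1} = 2
g(7) = mex{0,1} = 2
So g(7) = 2.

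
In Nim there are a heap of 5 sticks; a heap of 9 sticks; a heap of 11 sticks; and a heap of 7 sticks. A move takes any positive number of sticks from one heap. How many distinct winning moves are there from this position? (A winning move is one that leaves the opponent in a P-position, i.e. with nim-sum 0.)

Nim-sum: 5 ^ 9 ^ 11 ^ 7 = 0.
The nim-sum is already 0, so every move leaves a nonzero nim-sum — there are no winning moves.

0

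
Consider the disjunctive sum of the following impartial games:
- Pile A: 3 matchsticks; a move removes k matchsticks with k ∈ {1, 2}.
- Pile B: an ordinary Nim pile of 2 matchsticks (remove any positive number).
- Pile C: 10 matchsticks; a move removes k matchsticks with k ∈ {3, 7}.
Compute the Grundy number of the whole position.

2

For pile A, compute g(0), g(1), … with moves {1, 2}:
k:     0  1  2  3
g(k):  0  1  2  0
So g(3) = 0.
Pile B is a plain Nim pile of size 2, so its Grundy value is 2.
For pile C, compute g(0), g(1), … with moves {3, 7}:
g(0) = mex{} = 0
g(1) = mex{} = 0
g(2) = mex{} = 0
g(3) = mex{0} = 1
g(4) = mex{0} = 1
g(5) = mex{0} = 1
g(6) = mex{1} = 0
g(7) = mex{0,1} = 2
g(8) = mex{0,1} = 2
g(9) = mex{0} = 1
g(10) = mex{1,2} = 0
So g(10) = 0.
By the Sprague-Grundy theorem, the Grundy value of a sum of independent games is the XOR of the component values.
Combined value = 0 ⊕ 2 ⊕ 0 = 2.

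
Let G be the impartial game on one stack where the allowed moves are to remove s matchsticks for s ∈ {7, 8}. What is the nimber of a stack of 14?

Grundy values for subtraction set {7, 8}:
g(0) = mex{} = 0
g(1) = mex{} = 0
g(2) = mex{} = 0
g(3) = mex{} = 0
g(4) = mex{} = 0
g(5) = mex{} = 0
g(6) = mex{} = 0
g(7) = mex{0} = 1
g(8) = mex{0} = 1
g(9) = mex{0} = 1
g(10) = mex{0} = 1
g(11) = mex{0} = 1
g(12) = mex{0} = 1
g(13) = mex{0} = 1
g(14) = mex{0,1} = 2
So g(14) = 2.

2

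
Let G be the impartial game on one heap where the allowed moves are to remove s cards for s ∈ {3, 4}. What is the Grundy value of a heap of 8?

0

Grundy values for subtraction set {3, 4}:
g(0) = mex{} = 0
g(1) = mex{} = 0
g(2) = mex{} = 0
g(3) = mex{0} = 1
g(4) = mex{0} = 1
g(5) = mex{0} = 1
g(6) = mex{0,1} = 2
g(7) = mex{1} = 0
g(8) = mex{1} = 0
So g(8) = 0.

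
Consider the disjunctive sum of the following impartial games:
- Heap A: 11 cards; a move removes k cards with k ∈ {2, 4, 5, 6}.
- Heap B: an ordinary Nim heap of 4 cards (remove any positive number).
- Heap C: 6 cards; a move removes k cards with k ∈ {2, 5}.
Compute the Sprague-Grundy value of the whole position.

For heap A, compute g(0), g(1), … with moves {2, 4, 5, 6}:
g(0) = mex{} = 0
g(1) = mex{} = 0
g(2) = mex{0} = 1
g(3) = mex{0} = 1
g(4) = mex{0,1} = 2
g(5) = mex{0,1} = 2
g(6) = mex{0,1,2} = 3
g(7) = mex{0,1,2} = 3
g(8) = mex{1,2,3} = 0
g(9) = mex{1,2,3} = 0
g(10) = mex{0,2,3} = 1
g(11) = mex{0,2,3} = 1
So g(11) = 1.
Heap B is a plain Nim heap of size 4, so its Grundy value is 4.
Grundy values for heap C (subtraction set {2, 5}):
k:     0  1  2  3  4  5  6
g(k):  0  0  1  1  0  2  1
So g(6) = 1.
The value of a disjunctive sum is the nim-sum of the parts.
Combined value = 1 XOR 4 XOR 1 = 4.

4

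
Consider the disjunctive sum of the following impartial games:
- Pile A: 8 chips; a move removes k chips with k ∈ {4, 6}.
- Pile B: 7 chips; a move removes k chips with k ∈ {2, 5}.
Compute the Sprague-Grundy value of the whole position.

2

Build the Grundy sequence for pile A with g(k) = mex{g(k−s) : s ∈ {4, 6}, s ≤ k}:
k:     0  1  2  3  4  5  6  7  8
g(k):  0  0  0  0  1  1  1  1  2
So g(8) = 2.
Grundy values for pile B (subtraction set {2, 5}):
k:     0  1  2  3  4  5  6  7
g(k):  0  0  1  1  0  2  1  0
So g(7) = 0.
The value of a disjunctive sum is the nim-sum of the parts.
Combined value = 2 XOR 0 = 2.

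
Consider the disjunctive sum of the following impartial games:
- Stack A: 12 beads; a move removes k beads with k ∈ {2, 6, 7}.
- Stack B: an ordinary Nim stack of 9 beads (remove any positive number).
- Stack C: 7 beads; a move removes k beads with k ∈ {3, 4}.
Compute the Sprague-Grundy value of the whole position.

11

For stack A, compute g(0), g(1), … with moves {2, 6, 7}:
k:     0  1  2  3  4  5  6  7  8  9 10 11 12
g(k):  0  0  1  1  0  0  1  1  2  0  3  1  2
So g(12) = 2.
Stack B is a plain Nim stack of size 9, so its Grundy value is 9.
For stack C, compute g(0), g(1), … with moves {3, 4}:
g(0) = mex{} = 0
g(1) = mex{} = 0
g(2) = mex{} = 0
g(3) = mex{0} = 1
g(4) = mex{0} = 1
g(5) = mex{0} = 1
g(6) = mex{0,1} = 2
g(7) = mex{1} = 0
So g(7) = 0.
The value of a disjunctive sum is the nim-sum of the parts.
Combined value = 2 XOR 9 XOR 0 = 11.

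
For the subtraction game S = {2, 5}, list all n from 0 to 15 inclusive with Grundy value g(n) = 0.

0, 1, 4, 7, 8, 11, 14, 15

Grundy values for subtraction set {2, 5}:
k:     0  1  2  3  4  5  6  7  8  9 10 11 12 13 14 15
g(k):  0  0  1  1  0  2  1  0  0  1  1  0  2  1  0  0
The P-positions (g = 0) in 0..15 are 0, 1, 4, 7, 8, 11, 14, 15.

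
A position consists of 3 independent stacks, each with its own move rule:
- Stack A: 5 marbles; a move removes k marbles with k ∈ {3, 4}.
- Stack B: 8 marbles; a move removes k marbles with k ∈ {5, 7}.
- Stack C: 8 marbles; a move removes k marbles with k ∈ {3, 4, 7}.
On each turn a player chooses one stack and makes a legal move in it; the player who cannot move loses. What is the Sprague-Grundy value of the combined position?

2

Build the Grundy sequence for stack A with g(k) = mex{g(k−s) : s ∈ {3, 4}, s ≤ k}:
k:     0  1  2  3  4  5
g(k):  0  0  0  1  1  1
So g(5) = 1.
For stack B, compute g(0), g(1), … with moves {5, 7}:
g(0) = mex{} = 0
g(1) = mex{} = 0
g(2) = mex{} = 0
g(3) = mex{} = 0
g(4) = mex{} = 0
g(5) = mex{0} = 1
g(6) = mex{0} = 1
g(7) = mex{0} = 1
g(8) = mex{0} = 1
So g(8) = 1.
For stack C, compute g(0), g(1), … with moves {3, 4, 7}:
g(0) = mex{} = 0
g(1) = mex{} = 0
g(2) = mex{} = 0
g(3) = mex{0} = 1
g(4) = mex{0} = 1
g(5) = mex{0} = 1
g(6) = mex{0,1} = 2
g(7) = mex{0,1} = 2
g(8) = mex{0,1} = 2
So g(8) = 2.
By the Sprague-Grundy theorem, the Grundy value of a sum of independent games is the XOR of the component values.
Combined value = 1 ⊕ 1 ⊕ 2 = 2.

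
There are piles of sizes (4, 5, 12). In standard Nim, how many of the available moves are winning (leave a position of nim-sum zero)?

1

Compute the nim-sum pairwise:
4 XOR 5 = 1
1 XOR 12 = 13
The overall nim-sum is X = 13. A pile of size p has a winning move iff p XOR X < p (reduce it to p XOR X).
  4: 4 XOR 13 = 9 ≥ 4 — no move.
  5: 5 XOR 13 = 8 ≥ 5 — no move.
  12: 12 XOR 13 = 1 < 12 — winning move (to 1).
That gives 1 winning move.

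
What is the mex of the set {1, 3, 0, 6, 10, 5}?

The values 0, 1 are all present; 2 is the first non-negative integer missing from the set.

2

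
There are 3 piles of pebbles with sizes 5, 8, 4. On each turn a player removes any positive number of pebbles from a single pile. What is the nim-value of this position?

9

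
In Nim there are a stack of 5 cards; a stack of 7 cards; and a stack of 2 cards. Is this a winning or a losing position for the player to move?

Nim-sum: 5 ⊕ 7 ⊕ 2 = 0.
The nim-sum is 0, so this is a P-position: the player to move is in a losing position under optimal play.

Losing position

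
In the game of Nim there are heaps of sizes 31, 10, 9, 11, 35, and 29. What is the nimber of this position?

41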